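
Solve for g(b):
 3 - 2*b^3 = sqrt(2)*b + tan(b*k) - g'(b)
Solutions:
 g(b) = C1 + b^4/2 + sqrt(2)*b^2/2 - 3*b + Piecewise((-log(cos(b*k))/k, Ne(k, 0)), (0, True))


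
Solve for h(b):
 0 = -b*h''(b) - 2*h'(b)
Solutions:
 h(b) = C1 + C2/b


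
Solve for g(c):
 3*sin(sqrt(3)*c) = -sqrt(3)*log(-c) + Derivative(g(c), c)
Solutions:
 g(c) = C1 + sqrt(3)*c*(log(-c) - 1) - sqrt(3)*cos(sqrt(3)*c)


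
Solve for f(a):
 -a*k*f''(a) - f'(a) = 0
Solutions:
 f(a) = C1 + a^(((re(k) - 1)*re(k) + im(k)^2)/(re(k)^2 + im(k)^2))*(C2*sin(log(a)*Abs(im(k))/(re(k)^2 + im(k)^2)) + C3*cos(log(a)*im(k)/(re(k)^2 + im(k)^2)))


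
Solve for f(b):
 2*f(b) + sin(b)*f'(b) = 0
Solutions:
 f(b) = C1*(cos(b) + 1)/(cos(b) - 1)


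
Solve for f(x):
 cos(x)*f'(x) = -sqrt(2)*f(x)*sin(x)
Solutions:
 f(x) = C1*cos(x)^(sqrt(2))


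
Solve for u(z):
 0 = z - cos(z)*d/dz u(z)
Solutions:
 u(z) = C1 + Integral(z/cos(z), z)


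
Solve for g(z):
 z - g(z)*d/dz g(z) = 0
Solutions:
 g(z) = -sqrt(C1 + z^2)
 g(z) = sqrt(C1 + z^2)


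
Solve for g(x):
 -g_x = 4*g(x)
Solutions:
 g(x) = C1*exp(-4*x)


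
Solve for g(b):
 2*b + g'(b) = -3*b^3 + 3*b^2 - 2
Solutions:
 g(b) = C1 - 3*b^4/4 + b^3 - b^2 - 2*b


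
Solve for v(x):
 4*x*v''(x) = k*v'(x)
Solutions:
 v(x) = C1 + x^(re(k)/4 + 1)*(C2*sin(log(x)*Abs(im(k))/4) + C3*cos(log(x)*im(k)/4))


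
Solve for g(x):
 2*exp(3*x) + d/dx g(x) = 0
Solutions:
 g(x) = C1 - 2*exp(3*x)/3


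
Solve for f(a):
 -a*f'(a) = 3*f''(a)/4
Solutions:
 f(a) = C1 + C2*erf(sqrt(6)*a/3)


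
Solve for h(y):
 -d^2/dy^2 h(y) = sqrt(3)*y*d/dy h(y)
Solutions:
 h(y) = C1 + C2*erf(sqrt(2)*3^(1/4)*y/2)


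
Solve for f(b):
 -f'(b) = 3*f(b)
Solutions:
 f(b) = C1*exp(-3*b)


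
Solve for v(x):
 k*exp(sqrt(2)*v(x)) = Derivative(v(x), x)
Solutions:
 v(x) = sqrt(2)*(2*log(-1/(C1 + k*x)) - log(2))/4


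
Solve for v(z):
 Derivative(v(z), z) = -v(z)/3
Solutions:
 v(z) = C1*exp(-z/3)


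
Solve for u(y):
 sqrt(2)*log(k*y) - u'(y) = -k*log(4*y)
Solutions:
 u(y) = C1 + y*(k + sqrt(2))*log(y) + y*(-k + 2*k*log(2) + sqrt(2)*log(k) - sqrt(2))


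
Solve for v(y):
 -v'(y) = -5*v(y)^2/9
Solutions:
 v(y) = -9/(C1 + 5*y)


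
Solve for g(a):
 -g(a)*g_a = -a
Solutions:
 g(a) = -sqrt(C1 + a^2)
 g(a) = sqrt(C1 + a^2)


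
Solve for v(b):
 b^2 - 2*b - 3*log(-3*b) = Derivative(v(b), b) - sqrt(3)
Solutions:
 v(b) = C1 + b^3/3 - b^2 - 3*b*log(-b) + b*(-3*log(3) + sqrt(3) + 3)


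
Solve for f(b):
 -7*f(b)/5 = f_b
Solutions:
 f(b) = C1*exp(-7*b/5)


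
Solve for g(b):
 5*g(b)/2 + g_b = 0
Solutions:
 g(b) = C1*exp(-5*b/2)


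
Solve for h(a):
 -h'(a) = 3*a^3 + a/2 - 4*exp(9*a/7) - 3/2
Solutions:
 h(a) = C1 - 3*a^4/4 - a^2/4 + 3*a/2 + 28*exp(9*a/7)/9


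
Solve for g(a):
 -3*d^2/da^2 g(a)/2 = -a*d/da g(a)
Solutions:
 g(a) = C1 + C2*erfi(sqrt(3)*a/3)


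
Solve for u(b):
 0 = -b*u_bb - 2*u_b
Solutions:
 u(b) = C1 + C2/b


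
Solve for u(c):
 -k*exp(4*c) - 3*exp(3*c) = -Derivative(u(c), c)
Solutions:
 u(c) = C1 + k*exp(4*c)/4 + exp(3*c)


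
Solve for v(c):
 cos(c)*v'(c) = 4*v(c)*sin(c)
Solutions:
 v(c) = C1/cos(c)^4


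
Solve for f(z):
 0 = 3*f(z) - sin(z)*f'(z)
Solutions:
 f(z) = C1*(cos(z) - 1)^(3/2)/(cos(z) + 1)^(3/2)


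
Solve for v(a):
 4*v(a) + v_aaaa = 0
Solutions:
 v(a) = (C1*sin(a) + C2*cos(a))*exp(-a) + (C3*sin(a) + C4*cos(a))*exp(a)


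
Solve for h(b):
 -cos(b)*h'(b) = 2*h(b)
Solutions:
 h(b) = C1*(sin(b) - 1)/(sin(b) + 1)


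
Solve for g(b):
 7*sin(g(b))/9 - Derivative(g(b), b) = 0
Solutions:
 -7*b/9 + log(cos(g(b)) - 1)/2 - log(cos(g(b)) + 1)/2 = C1


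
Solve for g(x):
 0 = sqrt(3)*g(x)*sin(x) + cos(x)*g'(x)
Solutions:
 g(x) = C1*cos(x)^(sqrt(3))


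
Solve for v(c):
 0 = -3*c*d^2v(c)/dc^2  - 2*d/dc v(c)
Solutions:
 v(c) = C1 + C2*c^(1/3)


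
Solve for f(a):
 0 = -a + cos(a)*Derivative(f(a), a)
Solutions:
 f(a) = C1 + Integral(a/cos(a), a)


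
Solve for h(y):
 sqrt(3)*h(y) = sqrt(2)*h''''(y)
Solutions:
 h(y) = C1*exp(-2^(7/8)*3^(1/8)*y/2) + C2*exp(2^(7/8)*3^(1/8)*y/2) + C3*sin(2^(7/8)*3^(1/8)*y/2) + C4*cos(2^(7/8)*3^(1/8)*y/2)


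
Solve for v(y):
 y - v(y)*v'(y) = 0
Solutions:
 v(y) = -sqrt(C1 + y^2)
 v(y) = sqrt(C1 + y^2)


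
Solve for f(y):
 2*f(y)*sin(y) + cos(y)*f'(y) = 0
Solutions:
 f(y) = C1*cos(y)^2


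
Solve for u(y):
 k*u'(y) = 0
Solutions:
 u(y) = C1


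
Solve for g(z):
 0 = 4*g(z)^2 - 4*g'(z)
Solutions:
 g(z) = -1/(C1 + z)


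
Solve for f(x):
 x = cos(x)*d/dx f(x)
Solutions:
 f(x) = C1 + Integral(x/cos(x), x)


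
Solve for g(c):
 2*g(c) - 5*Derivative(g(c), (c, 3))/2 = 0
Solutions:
 g(c) = C3*exp(10^(2/3)*c/5) + (C1*sin(10^(2/3)*sqrt(3)*c/10) + C2*cos(10^(2/3)*sqrt(3)*c/10))*exp(-10^(2/3)*c/10)


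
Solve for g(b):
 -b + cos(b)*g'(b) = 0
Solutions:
 g(b) = C1 + Integral(b/cos(b), b)


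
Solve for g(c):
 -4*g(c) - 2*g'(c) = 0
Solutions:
 g(c) = C1*exp(-2*c)


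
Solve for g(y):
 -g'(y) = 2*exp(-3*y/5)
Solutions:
 g(y) = C1 + 10*exp(-3*y/5)/3


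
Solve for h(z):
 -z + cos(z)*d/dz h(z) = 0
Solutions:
 h(z) = C1 + Integral(z/cos(z), z)


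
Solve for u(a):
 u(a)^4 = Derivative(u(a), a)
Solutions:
 u(a) = (-1/(C1 + 3*a))^(1/3)
 u(a) = (-1/(C1 + a))^(1/3)*(-3^(2/3) - 3*3^(1/6)*I)/6
 u(a) = (-1/(C1 + a))^(1/3)*(-3^(2/3) + 3*3^(1/6)*I)/6


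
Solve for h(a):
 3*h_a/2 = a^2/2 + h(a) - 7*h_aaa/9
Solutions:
 h(a) = C1*exp(42^(1/3)*a*(-3^(1/3)*(14 + sqrt(322))^(1/3) + 3*14^(1/3)/(14 + sqrt(322))^(1/3))/28)*sin(3*14^(1/3)*3^(1/6)*a*(14^(1/3)*3^(2/3)/(14 + sqrt(322))^(1/3) + (14 + sqrt(322))^(1/3))/28) + C2*exp(42^(1/3)*a*(-3^(1/3)*(14 + sqrt(322))^(1/3) + 3*14^(1/3)/(14 + sqrt(322))^(1/3))/28)*cos(3*14^(1/3)*3^(1/6)*a*(14^(1/3)*3^(2/3)/(14 + sqrt(322))^(1/3) + (14 + sqrt(322))^(1/3))/28) + C3*exp(-42^(1/3)*a*(-3^(1/3)*(14 + sqrt(322))^(1/3) + 3*14^(1/3)/(14 + sqrt(322))^(1/3))/14) - a^2/2 - 3*a/2 - 9/4


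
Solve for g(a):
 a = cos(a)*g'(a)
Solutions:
 g(a) = C1 + Integral(a/cos(a), a)


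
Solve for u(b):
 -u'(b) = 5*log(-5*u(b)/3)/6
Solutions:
 6*Integral(1/(log(-_y) - log(3) + log(5)), (_y, u(b)))/5 = C1 - b


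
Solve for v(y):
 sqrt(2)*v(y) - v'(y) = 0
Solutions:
 v(y) = C1*exp(sqrt(2)*y)


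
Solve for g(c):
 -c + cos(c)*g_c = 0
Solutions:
 g(c) = C1 + Integral(c/cos(c), c)


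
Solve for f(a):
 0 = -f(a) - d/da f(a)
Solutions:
 f(a) = C1*exp(-a)


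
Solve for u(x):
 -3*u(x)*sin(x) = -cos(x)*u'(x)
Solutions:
 u(x) = C1/cos(x)^3


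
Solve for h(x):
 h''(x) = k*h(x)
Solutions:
 h(x) = C1*exp(-sqrt(k)*x) + C2*exp(sqrt(k)*x)


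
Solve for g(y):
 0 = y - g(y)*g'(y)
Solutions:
 g(y) = -sqrt(C1 + y^2)
 g(y) = sqrt(C1 + y^2)


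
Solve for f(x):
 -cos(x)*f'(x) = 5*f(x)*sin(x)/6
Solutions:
 f(x) = C1*cos(x)^(5/6)


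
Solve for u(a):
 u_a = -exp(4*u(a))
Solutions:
 u(a) = log(-I*(1/(C1 + 4*a))^(1/4))
 u(a) = log(I*(1/(C1 + 4*a))^(1/4))
 u(a) = log(-(1/(C1 + 4*a))^(1/4))
 u(a) = log(1/(C1 + 4*a))/4


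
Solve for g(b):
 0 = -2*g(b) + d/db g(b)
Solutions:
 g(b) = C1*exp(2*b)


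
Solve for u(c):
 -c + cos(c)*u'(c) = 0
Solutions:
 u(c) = C1 + Integral(c/cos(c), c)


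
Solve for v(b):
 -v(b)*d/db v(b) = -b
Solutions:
 v(b) = -sqrt(C1 + b^2)
 v(b) = sqrt(C1 + b^2)


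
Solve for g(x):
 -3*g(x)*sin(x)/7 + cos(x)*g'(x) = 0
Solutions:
 g(x) = C1/cos(x)^(3/7)


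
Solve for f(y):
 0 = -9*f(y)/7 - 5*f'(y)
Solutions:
 f(y) = C1*exp(-9*y/35)


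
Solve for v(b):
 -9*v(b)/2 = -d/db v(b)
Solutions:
 v(b) = C1*exp(9*b/2)


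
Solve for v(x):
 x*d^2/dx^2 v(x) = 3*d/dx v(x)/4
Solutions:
 v(x) = C1 + C2*x^(7/4)


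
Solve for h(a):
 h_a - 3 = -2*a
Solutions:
 h(a) = C1 - a^2 + 3*a


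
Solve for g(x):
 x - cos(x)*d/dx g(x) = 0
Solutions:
 g(x) = C1 + Integral(x/cos(x), x)


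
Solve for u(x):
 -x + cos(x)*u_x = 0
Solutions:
 u(x) = C1 + Integral(x/cos(x), x)


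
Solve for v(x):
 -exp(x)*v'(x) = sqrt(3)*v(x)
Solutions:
 v(x) = C1*exp(sqrt(3)*exp(-x))


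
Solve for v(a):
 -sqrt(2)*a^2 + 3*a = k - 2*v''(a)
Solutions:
 v(a) = C1 + C2*a + sqrt(2)*a^4/24 - a^3/4 + a^2*k/4


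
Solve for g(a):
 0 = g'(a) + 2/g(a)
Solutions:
 g(a) = -sqrt(C1 - 4*a)
 g(a) = sqrt(C1 - 4*a)


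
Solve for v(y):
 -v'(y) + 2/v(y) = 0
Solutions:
 v(y) = -sqrt(C1 + 4*y)
 v(y) = sqrt(C1 + 4*y)


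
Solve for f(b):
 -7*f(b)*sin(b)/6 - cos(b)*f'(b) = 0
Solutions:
 f(b) = C1*cos(b)^(7/6)


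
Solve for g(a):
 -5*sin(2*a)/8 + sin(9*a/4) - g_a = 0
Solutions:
 g(a) = C1 + 5*cos(2*a)/16 - 4*cos(9*a/4)/9


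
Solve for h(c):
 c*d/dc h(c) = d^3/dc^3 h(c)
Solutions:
 h(c) = C1 + Integral(C2*airyai(c) + C3*airybi(c), c)


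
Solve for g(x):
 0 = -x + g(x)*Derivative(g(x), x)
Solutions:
 g(x) = -sqrt(C1 + x^2)
 g(x) = sqrt(C1 + x^2)


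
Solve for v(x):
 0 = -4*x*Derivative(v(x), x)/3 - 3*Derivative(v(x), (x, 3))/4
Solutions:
 v(x) = C1 + Integral(C2*airyai(-2*6^(1/3)*x/3) + C3*airybi(-2*6^(1/3)*x/3), x)


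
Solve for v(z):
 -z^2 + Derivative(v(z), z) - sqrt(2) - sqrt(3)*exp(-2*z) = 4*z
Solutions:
 v(z) = C1 + z^3/3 + 2*z^2 + sqrt(2)*z - sqrt(3)*exp(-2*z)/2


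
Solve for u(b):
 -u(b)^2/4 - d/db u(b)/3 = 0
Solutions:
 u(b) = 4/(C1 + 3*b)


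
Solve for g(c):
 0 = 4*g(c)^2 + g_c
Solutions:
 g(c) = 1/(C1 + 4*c)


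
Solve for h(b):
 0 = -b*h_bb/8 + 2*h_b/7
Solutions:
 h(b) = C1 + C2*b^(23/7)


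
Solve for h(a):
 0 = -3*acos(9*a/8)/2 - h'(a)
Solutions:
 h(a) = C1 - 3*a*acos(9*a/8)/2 + sqrt(64 - 81*a^2)/6


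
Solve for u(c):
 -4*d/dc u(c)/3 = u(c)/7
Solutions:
 u(c) = C1*exp(-3*c/28)


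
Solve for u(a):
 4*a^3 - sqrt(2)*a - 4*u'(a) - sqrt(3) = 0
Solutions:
 u(a) = C1 + a^4/4 - sqrt(2)*a^2/8 - sqrt(3)*a/4


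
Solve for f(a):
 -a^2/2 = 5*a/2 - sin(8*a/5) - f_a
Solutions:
 f(a) = C1 + a^3/6 + 5*a^2/4 + 5*cos(8*a/5)/8


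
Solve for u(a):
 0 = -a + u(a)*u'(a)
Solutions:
 u(a) = -sqrt(C1 + a^2)
 u(a) = sqrt(C1 + a^2)


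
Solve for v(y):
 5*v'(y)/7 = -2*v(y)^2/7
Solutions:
 v(y) = 5/(C1 + 2*y)


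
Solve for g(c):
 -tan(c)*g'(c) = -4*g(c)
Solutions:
 g(c) = C1*sin(c)^4


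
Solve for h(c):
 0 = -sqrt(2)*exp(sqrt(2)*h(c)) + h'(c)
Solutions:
 h(c) = sqrt(2)*(2*log(-1/(C1 + sqrt(2)*c)) - log(2))/4


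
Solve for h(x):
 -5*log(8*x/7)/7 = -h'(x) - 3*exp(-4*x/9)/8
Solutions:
 h(x) = C1 + 5*x*log(x)/7 + 5*x*(-log(7) - 1 + 3*log(2))/7 + 27*exp(-4*x/9)/32


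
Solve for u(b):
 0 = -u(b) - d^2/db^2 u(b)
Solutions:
 u(b) = C1*sin(b) + C2*cos(b)


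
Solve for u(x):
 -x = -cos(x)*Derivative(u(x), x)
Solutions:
 u(x) = C1 + Integral(x/cos(x), x)


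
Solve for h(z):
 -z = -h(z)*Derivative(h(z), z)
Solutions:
 h(z) = -sqrt(C1 + z^2)
 h(z) = sqrt(C1 + z^2)


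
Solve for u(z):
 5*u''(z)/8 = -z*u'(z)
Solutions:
 u(z) = C1 + C2*erf(2*sqrt(5)*z/5)


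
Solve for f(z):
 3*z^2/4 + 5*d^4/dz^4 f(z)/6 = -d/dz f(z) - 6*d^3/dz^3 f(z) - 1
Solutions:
 f(z) = C1 + C2*exp(z*(-24 + 48*3^(2/3)/(5*sqrt(1177) + 601)^(1/3) + 3^(1/3)*(5*sqrt(1177) + 601)^(1/3))/10)*sin(3^(1/6)*z*(-3^(2/3)*(5*sqrt(1177) + 601)^(1/3) + 144/(5*sqrt(1177) + 601)^(1/3))/10) + C3*exp(z*(-24 + 48*3^(2/3)/(5*sqrt(1177) + 601)^(1/3) + 3^(1/3)*(5*sqrt(1177) + 601)^(1/3))/10)*cos(3^(1/6)*z*(-3^(2/3)*(5*sqrt(1177) + 601)^(1/3) + 144/(5*sqrt(1177) + 601)^(1/3))/10) + C4*exp(-z*(48*3^(2/3)/(5*sqrt(1177) + 601)^(1/3) + 12 + 3^(1/3)*(5*sqrt(1177) + 601)^(1/3))/5) - z^3/4 + 8*z


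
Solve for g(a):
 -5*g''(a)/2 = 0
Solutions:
 g(a) = C1 + C2*a


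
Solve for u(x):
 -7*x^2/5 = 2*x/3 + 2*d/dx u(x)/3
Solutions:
 u(x) = C1 - 7*x^3/10 - x^2/2


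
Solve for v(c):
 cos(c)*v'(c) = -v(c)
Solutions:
 v(c) = C1*sqrt(sin(c) - 1)/sqrt(sin(c) + 1)


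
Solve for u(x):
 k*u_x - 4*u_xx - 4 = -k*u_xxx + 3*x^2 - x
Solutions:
 u(x) = C1 + C2*exp(x*(2 - sqrt(4 - k^2))/k) + C3*exp(x*(sqrt(4 - k^2) + 2)/k) + x^3/k - x^2/(2*k) - 2*x/k + 12*x^2/k^2 - 4*x/k^2 + 96*x/k^3


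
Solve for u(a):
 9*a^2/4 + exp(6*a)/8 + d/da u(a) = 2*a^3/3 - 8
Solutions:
 u(a) = C1 + a^4/6 - 3*a^3/4 - 8*a - exp(6*a)/48


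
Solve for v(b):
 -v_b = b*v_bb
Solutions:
 v(b) = C1 + C2*log(b)


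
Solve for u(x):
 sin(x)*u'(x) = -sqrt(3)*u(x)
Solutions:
 u(x) = C1*(cos(x) + 1)^(sqrt(3)/2)/(cos(x) - 1)^(sqrt(3)/2)


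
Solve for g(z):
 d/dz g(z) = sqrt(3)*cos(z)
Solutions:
 g(z) = C1 + sqrt(3)*sin(z)


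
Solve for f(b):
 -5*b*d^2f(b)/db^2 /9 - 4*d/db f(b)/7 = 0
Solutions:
 f(b) = C1 + C2/b^(1/35)


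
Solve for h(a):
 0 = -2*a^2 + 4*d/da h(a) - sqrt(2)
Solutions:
 h(a) = C1 + a^3/6 + sqrt(2)*a/4


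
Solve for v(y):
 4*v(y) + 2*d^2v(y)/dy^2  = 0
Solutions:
 v(y) = C1*sin(sqrt(2)*y) + C2*cos(sqrt(2)*y)


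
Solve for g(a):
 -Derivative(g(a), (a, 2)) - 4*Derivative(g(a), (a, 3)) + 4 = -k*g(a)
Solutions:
 g(a) = C1*exp(-a*((-216*k + sqrt((1 - 216*k)^2 - 1) + 1)^(1/3) + 1 + (-216*k + sqrt((1 - 216*k)^2 - 1) + 1)^(-1/3))/12) + C2*exp(a*((-216*k + sqrt((1 - 216*k)^2 - 1) + 1)^(1/3) - sqrt(3)*I*(-216*k + sqrt((1 - 216*k)^2 - 1) + 1)^(1/3) - 2 - 4/((-1 + sqrt(3)*I)*(-216*k + sqrt((1 - 216*k)^2 - 1) + 1)^(1/3)))/24) + C3*exp(a*((-216*k + sqrt((1 - 216*k)^2 - 1) + 1)^(1/3) + sqrt(3)*I*(-216*k + sqrt((1 - 216*k)^2 - 1) + 1)^(1/3) - 2 + 4/((1 + sqrt(3)*I)*(-216*k + sqrt((1 - 216*k)^2 - 1) + 1)^(1/3)))/24) - 4/k


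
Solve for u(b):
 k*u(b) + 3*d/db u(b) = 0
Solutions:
 u(b) = C1*exp(-b*k/3)


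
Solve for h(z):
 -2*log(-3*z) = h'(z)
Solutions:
 h(z) = C1 - 2*z*log(-z) + 2*z*(1 - log(3))


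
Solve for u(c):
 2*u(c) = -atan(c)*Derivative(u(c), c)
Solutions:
 u(c) = C1*exp(-2*Integral(1/atan(c), c))


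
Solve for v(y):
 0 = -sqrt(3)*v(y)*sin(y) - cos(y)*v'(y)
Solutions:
 v(y) = C1*cos(y)^(sqrt(3))


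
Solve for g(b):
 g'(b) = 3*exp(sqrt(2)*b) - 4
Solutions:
 g(b) = C1 - 4*b + 3*sqrt(2)*exp(sqrt(2)*b)/2


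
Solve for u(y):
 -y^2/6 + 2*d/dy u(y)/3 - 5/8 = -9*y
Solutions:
 u(y) = C1 + y^3/12 - 27*y^2/4 + 15*y/16


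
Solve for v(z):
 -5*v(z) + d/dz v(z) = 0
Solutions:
 v(z) = C1*exp(5*z)


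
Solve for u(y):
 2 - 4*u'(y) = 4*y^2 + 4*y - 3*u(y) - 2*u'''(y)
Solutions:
 u(y) = C1*exp(6^(1/3)*y*(4*6^(1/3)/(sqrt(345) + 27)^(1/3) + (sqrt(345) + 27)^(1/3))/12)*sin(2^(1/3)*3^(1/6)*y*(-3^(2/3)*(sqrt(345) + 27)^(1/3)/12 + 2^(1/3)/(sqrt(345) + 27)^(1/3))) + C2*exp(6^(1/3)*y*(4*6^(1/3)/(sqrt(345) + 27)^(1/3) + (sqrt(345) + 27)^(1/3))/12)*cos(2^(1/3)*3^(1/6)*y*(-3^(2/3)*(sqrt(345) + 27)^(1/3)/12 + 2^(1/3)/(sqrt(345) + 27)^(1/3))) + C3*exp(-6^(1/3)*y*(4*6^(1/3)/(sqrt(345) + 27)^(1/3) + (sqrt(345) + 27)^(1/3))/6) + 4*y^2/3 + 44*y/9 + 158/27


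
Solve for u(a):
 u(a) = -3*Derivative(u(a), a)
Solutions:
 u(a) = C1*exp(-a/3)


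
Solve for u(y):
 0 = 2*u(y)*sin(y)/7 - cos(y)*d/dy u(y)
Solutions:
 u(y) = C1/cos(y)^(2/7)


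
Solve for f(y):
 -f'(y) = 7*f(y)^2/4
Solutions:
 f(y) = 4/(C1 + 7*y)


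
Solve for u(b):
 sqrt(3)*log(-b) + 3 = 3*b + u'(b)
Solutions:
 u(b) = C1 - 3*b^2/2 + sqrt(3)*b*log(-b) + b*(3 - sqrt(3))


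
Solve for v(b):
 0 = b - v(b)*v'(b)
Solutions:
 v(b) = -sqrt(C1 + b^2)
 v(b) = sqrt(C1 + b^2)


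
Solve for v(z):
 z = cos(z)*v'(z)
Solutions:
 v(z) = C1 + Integral(z/cos(z), z)


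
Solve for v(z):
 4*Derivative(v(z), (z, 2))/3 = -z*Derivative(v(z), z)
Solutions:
 v(z) = C1 + C2*erf(sqrt(6)*z/4)


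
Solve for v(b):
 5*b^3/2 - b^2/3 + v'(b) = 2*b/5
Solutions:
 v(b) = C1 - 5*b^4/8 + b^3/9 + b^2/5


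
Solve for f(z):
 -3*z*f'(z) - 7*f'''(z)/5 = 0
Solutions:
 f(z) = C1 + Integral(C2*airyai(-15^(1/3)*7^(2/3)*z/7) + C3*airybi(-15^(1/3)*7^(2/3)*z/7), z)


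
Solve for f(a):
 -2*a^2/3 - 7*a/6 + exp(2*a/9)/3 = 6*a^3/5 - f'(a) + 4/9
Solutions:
 f(a) = C1 + 3*a^4/10 + 2*a^3/9 + 7*a^2/12 + 4*a/9 - 3*exp(2*a/9)/2


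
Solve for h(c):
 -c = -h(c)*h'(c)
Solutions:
 h(c) = -sqrt(C1 + c^2)
 h(c) = sqrt(C1 + c^2)


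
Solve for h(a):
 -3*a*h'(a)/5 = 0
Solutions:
 h(a) = C1


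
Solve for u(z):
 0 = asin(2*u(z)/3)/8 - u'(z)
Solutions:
 Integral(1/asin(2*_y/3), (_y, u(z))) = C1 + z/8


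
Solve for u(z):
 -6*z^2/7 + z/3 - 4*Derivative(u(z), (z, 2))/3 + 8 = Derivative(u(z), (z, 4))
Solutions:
 u(z) = C1 + C2*z + C3*sin(2*sqrt(3)*z/3) + C4*cos(2*sqrt(3)*z/3) - 3*z^4/56 + z^3/24 + 195*z^2/56


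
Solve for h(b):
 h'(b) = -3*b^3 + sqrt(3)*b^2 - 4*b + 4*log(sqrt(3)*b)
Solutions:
 h(b) = C1 - 3*b^4/4 + sqrt(3)*b^3/3 - 2*b^2 + 4*b*log(b) - 4*b + b*log(9)


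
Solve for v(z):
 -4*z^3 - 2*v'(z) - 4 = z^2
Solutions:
 v(z) = C1 - z^4/2 - z^3/6 - 2*z


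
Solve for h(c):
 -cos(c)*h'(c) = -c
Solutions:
 h(c) = C1 + Integral(c/cos(c), c)


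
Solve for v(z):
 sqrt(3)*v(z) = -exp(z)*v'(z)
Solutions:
 v(z) = C1*exp(sqrt(3)*exp(-z))


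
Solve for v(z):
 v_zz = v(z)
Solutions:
 v(z) = C1*exp(-z) + C2*exp(z)


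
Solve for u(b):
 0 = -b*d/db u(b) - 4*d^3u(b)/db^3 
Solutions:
 u(b) = C1 + Integral(C2*airyai(-2^(1/3)*b/2) + C3*airybi(-2^(1/3)*b/2), b)


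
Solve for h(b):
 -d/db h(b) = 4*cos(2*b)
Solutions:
 h(b) = C1 - 2*sin(2*b)


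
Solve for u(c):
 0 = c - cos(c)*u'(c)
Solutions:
 u(c) = C1 + Integral(c/cos(c), c)


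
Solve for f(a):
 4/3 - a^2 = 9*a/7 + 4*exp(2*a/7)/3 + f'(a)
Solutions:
 f(a) = C1 - a^3/3 - 9*a^2/14 + 4*a/3 - 14*exp(2*a/7)/3


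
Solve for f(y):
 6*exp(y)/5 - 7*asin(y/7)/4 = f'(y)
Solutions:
 f(y) = C1 - 7*y*asin(y/7)/4 - 7*sqrt(49 - y^2)/4 + 6*exp(y)/5


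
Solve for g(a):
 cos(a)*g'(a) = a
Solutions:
 g(a) = C1 + Integral(a/cos(a), a)


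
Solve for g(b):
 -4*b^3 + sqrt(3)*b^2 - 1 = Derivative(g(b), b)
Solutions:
 g(b) = C1 - b^4 + sqrt(3)*b^3/3 - b


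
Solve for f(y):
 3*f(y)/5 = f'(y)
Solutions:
 f(y) = C1*exp(3*y/5)


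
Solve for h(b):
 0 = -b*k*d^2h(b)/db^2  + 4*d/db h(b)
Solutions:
 h(b) = C1 + b^(((re(k) + 4)*re(k) + im(k)^2)/(re(k)^2 + im(k)^2))*(C2*sin(4*log(b)*Abs(im(k))/(re(k)^2 + im(k)^2)) + C3*cos(4*log(b)*im(k)/(re(k)^2 + im(k)^2)))


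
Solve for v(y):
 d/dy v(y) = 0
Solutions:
 v(y) = C1


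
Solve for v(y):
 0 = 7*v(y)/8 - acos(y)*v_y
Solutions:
 v(y) = C1*exp(7*Integral(1/acos(y), y)/8)


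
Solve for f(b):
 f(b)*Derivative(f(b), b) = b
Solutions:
 f(b) = -sqrt(C1 + b^2)
 f(b) = sqrt(C1 + b^2)


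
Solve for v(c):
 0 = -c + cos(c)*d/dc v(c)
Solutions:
 v(c) = C1 + Integral(c/cos(c), c)


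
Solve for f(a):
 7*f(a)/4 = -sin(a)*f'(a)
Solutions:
 f(a) = C1*(cos(a) + 1)^(7/8)/(cos(a) - 1)^(7/8)


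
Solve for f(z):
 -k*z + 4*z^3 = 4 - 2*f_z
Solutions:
 f(z) = C1 + k*z^2/4 - z^4/2 + 2*z


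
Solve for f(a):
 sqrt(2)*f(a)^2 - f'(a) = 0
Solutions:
 f(a) = -1/(C1 + sqrt(2)*a)


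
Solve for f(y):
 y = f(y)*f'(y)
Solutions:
 f(y) = -sqrt(C1 + y^2)
 f(y) = sqrt(C1 + y^2)


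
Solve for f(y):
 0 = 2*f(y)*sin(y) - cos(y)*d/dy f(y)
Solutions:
 f(y) = C1/cos(y)^2


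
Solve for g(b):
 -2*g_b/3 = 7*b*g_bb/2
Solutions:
 g(b) = C1 + C2*b^(17/21)


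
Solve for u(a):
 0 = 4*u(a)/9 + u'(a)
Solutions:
 u(a) = C1*exp(-4*a/9)


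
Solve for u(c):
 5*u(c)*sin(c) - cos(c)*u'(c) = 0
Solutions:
 u(c) = C1/cos(c)^5


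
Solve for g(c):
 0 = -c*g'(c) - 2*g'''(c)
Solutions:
 g(c) = C1 + Integral(C2*airyai(-2^(2/3)*c/2) + C3*airybi(-2^(2/3)*c/2), c)


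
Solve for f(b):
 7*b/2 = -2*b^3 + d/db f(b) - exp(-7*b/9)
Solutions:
 f(b) = C1 + b^4/2 + 7*b^2/4 - 9*exp(-7*b/9)/7


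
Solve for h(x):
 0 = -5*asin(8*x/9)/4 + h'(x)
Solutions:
 h(x) = C1 + 5*x*asin(8*x/9)/4 + 5*sqrt(81 - 64*x^2)/32


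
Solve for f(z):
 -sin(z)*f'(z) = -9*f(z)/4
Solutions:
 f(z) = C1*(cos(z) - 1)^(9/8)/(cos(z) + 1)^(9/8)


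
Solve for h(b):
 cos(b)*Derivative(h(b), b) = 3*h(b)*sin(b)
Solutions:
 h(b) = C1/cos(b)^3


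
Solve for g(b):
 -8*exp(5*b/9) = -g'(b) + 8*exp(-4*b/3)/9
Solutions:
 g(b) = C1 + 72*exp(5*b/9)/5 - 2*exp(-4*b/3)/3


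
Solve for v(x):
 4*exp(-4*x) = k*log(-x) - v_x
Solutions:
 v(x) = C1 + k*x*log(-x) - k*x + exp(-4*x)


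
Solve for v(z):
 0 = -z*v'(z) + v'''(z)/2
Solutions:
 v(z) = C1 + Integral(C2*airyai(2^(1/3)*z) + C3*airybi(2^(1/3)*z), z)


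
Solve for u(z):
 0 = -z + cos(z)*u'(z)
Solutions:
 u(z) = C1 + Integral(z/cos(z), z)


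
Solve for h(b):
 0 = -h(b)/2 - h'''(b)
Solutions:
 h(b) = C3*exp(-2^(2/3)*b/2) + (C1*sin(2^(2/3)*sqrt(3)*b/4) + C2*cos(2^(2/3)*sqrt(3)*b/4))*exp(2^(2/3)*b/4)


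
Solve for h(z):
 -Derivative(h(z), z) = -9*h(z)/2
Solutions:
 h(z) = C1*exp(9*z/2)


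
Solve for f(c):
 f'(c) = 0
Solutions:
 f(c) = C1


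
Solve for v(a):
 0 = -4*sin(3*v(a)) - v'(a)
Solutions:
 v(a) = -acos((-C1 - exp(24*a))/(C1 - exp(24*a)))/3 + 2*pi/3
 v(a) = acos((-C1 - exp(24*a))/(C1 - exp(24*a)))/3


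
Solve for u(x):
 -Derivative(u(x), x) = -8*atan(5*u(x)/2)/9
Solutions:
 Integral(1/atan(5*_y/2), (_y, u(x))) = C1 + 8*x/9


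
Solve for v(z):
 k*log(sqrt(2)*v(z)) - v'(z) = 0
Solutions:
 Integral(1/(2*log(_y) + log(2)), (_y, v(z))) = C1 + k*z/2


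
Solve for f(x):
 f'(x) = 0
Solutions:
 f(x) = C1


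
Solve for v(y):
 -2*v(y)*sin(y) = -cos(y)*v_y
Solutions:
 v(y) = C1/cos(y)^2


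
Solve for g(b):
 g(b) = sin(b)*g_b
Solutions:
 g(b) = C1*sqrt(cos(b) - 1)/sqrt(cos(b) + 1)


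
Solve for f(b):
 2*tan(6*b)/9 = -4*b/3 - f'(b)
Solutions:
 f(b) = C1 - 2*b^2/3 + log(cos(6*b))/27


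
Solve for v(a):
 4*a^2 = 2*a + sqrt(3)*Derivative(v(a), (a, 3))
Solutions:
 v(a) = C1 + C2*a + C3*a^2 + sqrt(3)*a^5/45 - sqrt(3)*a^4/36


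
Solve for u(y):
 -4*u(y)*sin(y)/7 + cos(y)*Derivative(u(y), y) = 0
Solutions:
 u(y) = C1/cos(y)^(4/7)


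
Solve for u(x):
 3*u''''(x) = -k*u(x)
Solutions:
 u(x) = C1*exp(-3^(3/4)*x*(-k)^(1/4)/3) + C2*exp(3^(3/4)*x*(-k)^(1/4)/3) + C3*exp(-3^(3/4)*I*x*(-k)^(1/4)/3) + C4*exp(3^(3/4)*I*x*(-k)^(1/4)/3)


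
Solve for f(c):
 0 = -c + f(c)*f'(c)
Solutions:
 f(c) = -sqrt(C1 + c^2)
 f(c) = sqrt(C1 + c^2)


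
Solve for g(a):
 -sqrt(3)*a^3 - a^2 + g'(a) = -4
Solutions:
 g(a) = C1 + sqrt(3)*a^4/4 + a^3/3 - 4*a


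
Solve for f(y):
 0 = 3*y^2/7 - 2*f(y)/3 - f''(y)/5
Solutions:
 f(y) = C1*sin(sqrt(30)*y/3) + C2*cos(sqrt(30)*y/3) + 9*y^2/14 - 27/70


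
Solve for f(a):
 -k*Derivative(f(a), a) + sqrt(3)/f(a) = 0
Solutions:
 f(a) = -sqrt(C1 + 2*sqrt(3)*a/k)
 f(a) = sqrt(C1 + 2*sqrt(3)*a/k)


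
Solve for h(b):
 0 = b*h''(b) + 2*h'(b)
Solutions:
 h(b) = C1 + C2/b


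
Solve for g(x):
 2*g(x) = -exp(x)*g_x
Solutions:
 g(x) = C1*exp(2*exp(-x))


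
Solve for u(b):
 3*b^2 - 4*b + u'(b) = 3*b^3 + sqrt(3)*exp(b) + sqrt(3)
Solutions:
 u(b) = C1 + 3*b^4/4 - b^3 + 2*b^2 + sqrt(3)*b + sqrt(3)*exp(b)


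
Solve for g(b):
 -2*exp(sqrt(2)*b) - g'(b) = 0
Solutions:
 g(b) = C1 - sqrt(2)*exp(sqrt(2)*b)


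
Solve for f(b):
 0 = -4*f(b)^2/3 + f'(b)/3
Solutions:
 f(b) = -1/(C1 + 4*b)


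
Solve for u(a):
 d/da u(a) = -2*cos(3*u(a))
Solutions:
 u(a) = -asin((C1 + exp(12*a))/(C1 - exp(12*a)))/3 + pi/3
 u(a) = asin((C1 + exp(12*a))/(C1 - exp(12*a)))/3


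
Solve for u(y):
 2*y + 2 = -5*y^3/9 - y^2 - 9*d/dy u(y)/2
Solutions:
 u(y) = C1 - 5*y^4/162 - 2*y^3/27 - 2*y^2/9 - 4*y/9


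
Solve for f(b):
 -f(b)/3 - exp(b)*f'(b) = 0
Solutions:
 f(b) = C1*exp(exp(-b)/3)


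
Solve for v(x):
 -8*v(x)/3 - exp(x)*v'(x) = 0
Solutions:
 v(x) = C1*exp(8*exp(-x)/3)


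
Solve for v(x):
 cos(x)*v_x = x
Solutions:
 v(x) = C1 + Integral(x/cos(x), x)


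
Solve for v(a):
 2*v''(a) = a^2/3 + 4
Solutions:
 v(a) = C1 + C2*a + a^4/72 + a^2


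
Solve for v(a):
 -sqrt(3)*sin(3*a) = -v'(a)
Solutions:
 v(a) = C1 - sqrt(3)*cos(3*a)/3


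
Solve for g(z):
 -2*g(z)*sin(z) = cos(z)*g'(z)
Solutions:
 g(z) = C1*cos(z)^2


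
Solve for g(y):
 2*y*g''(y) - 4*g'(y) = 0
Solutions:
 g(y) = C1 + C2*y^3


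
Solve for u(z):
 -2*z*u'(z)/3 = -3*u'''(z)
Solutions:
 u(z) = C1 + Integral(C2*airyai(6^(1/3)*z/3) + C3*airybi(6^(1/3)*z/3), z)


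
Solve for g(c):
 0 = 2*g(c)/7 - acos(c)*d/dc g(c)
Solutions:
 g(c) = C1*exp(2*Integral(1/acos(c), c)/7)


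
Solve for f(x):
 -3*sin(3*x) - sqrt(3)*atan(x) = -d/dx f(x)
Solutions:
 f(x) = C1 + sqrt(3)*(x*atan(x) - log(x^2 + 1)/2) - cos(3*x)


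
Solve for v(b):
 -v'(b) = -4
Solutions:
 v(b) = C1 + 4*b


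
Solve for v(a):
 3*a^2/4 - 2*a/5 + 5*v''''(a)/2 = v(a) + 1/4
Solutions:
 v(a) = C1*exp(-2^(1/4)*5^(3/4)*a/5) + C2*exp(2^(1/4)*5^(3/4)*a/5) + C3*sin(2^(1/4)*5^(3/4)*a/5) + C4*cos(2^(1/4)*5^(3/4)*a/5) + 3*a^2/4 - 2*a/5 - 1/4


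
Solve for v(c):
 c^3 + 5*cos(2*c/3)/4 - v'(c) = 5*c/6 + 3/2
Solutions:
 v(c) = C1 + c^4/4 - 5*c^2/12 - 3*c/2 + 15*sin(2*c/3)/8


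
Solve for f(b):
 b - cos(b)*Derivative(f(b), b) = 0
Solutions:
 f(b) = C1 + Integral(b/cos(b), b)


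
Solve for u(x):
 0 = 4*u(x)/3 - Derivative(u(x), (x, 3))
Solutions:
 u(x) = C3*exp(6^(2/3)*x/3) + (C1*sin(2^(2/3)*3^(1/6)*x/2) + C2*cos(2^(2/3)*3^(1/6)*x/2))*exp(-6^(2/3)*x/6)


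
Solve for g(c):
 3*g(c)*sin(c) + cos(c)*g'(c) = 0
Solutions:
 g(c) = C1*cos(c)^3


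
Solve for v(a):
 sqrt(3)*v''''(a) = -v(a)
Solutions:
 v(a) = (C1*sin(sqrt(2)*3^(7/8)*a/6) + C2*cos(sqrt(2)*3^(7/8)*a/6))*exp(-sqrt(2)*3^(7/8)*a/6) + (C3*sin(sqrt(2)*3^(7/8)*a/6) + C4*cos(sqrt(2)*3^(7/8)*a/6))*exp(sqrt(2)*3^(7/8)*a/6)


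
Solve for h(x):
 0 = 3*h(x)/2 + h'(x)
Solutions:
 h(x) = C1*exp(-3*x/2)


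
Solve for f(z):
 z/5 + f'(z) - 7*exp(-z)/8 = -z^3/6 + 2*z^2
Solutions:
 f(z) = C1 - z^4/24 + 2*z^3/3 - z^2/10 - 7*exp(-z)/8


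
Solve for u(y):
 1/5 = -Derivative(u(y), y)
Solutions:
 u(y) = C1 - y/5


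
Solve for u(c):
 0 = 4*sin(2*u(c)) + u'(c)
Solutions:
 u(c) = pi - acos((-C1 - exp(16*c))/(C1 - exp(16*c)))/2
 u(c) = acos((-C1 - exp(16*c))/(C1 - exp(16*c)))/2


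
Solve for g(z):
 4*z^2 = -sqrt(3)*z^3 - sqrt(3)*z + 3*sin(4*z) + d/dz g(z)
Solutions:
 g(z) = C1 + sqrt(3)*z^4/4 + 4*z^3/3 + sqrt(3)*z^2/2 + 3*cos(4*z)/4


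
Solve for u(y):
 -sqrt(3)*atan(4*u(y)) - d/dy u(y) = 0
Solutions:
 Integral(1/atan(4*_y), (_y, u(y))) = C1 - sqrt(3)*y


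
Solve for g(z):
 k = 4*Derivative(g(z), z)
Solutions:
 g(z) = C1 + k*z/4


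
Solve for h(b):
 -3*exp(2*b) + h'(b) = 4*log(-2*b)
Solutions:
 h(b) = C1 + 4*b*log(-b) + 4*b*(-1 + log(2)) + 3*exp(2*b)/2


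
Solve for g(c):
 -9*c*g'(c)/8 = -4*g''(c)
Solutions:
 g(c) = C1 + C2*erfi(3*c/8)


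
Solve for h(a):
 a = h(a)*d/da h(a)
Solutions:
 h(a) = -sqrt(C1 + a^2)
 h(a) = sqrt(C1 + a^2)


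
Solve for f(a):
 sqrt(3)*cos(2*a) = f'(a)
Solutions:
 f(a) = C1 + sqrt(3)*sin(2*a)/2


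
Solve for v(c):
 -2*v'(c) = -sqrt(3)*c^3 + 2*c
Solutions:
 v(c) = C1 + sqrt(3)*c^4/8 - c^2/2


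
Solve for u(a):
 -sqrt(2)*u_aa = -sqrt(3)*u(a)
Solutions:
 u(a) = C1*exp(-2^(3/4)*3^(1/4)*a/2) + C2*exp(2^(3/4)*3^(1/4)*a/2)


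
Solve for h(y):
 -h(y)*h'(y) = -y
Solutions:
 h(y) = -sqrt(C1 + y^2)
 h(y) = sqrt(C1 + y^2)


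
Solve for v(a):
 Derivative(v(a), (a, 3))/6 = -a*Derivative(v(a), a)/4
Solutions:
 v(a) = C1 + Integral(C2*airyai(-2^(2/3)*3^(1/3)*a/2) + C3*airybi(-2^(2/3)*3^(1/3)*a/2), a)


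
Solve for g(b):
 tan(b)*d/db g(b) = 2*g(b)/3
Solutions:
 g(b) = C1*sin(b)^(2/3)


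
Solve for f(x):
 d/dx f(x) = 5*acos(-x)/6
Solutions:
 f(x) = C1 + 5*x*acos(-x)/6 + 5*sqrt(1 - x^2)/6


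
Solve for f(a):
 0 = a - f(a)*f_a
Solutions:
 f(a) = -sqrt(C1 + a^2)
 f(a) = sqrt(C1 + a^2)


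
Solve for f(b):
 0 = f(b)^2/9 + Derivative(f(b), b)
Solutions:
 f(b) = 9/(C1 + b)


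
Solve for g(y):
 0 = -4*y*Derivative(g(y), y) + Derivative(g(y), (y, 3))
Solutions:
 g(y) = C1 + Integral(C2*airyai(2^(2/3)*y) + C3*airybi(2^(2/3)*y), y)


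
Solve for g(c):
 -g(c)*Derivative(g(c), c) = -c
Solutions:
 g(c) = -sqrt(C1 + c^2)
 g(c) = sqrt(C1 + c^2)


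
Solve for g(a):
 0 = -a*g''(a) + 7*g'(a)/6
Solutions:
 g(a) = C1 + C2*a^(13/6)


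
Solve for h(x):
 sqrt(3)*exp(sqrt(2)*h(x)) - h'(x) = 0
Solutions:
 h(x) = sqrt(2)*(2*log(-1/(C1 + sqrt(3)*x)) - log(2))/4


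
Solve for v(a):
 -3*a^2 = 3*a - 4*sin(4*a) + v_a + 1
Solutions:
 v(a) = C1 - a^3 - 3*a^2/2 - a - cos(4*a)


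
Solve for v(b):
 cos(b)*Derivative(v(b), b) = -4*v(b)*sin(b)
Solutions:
 v(b) = C1*cos(b)^4


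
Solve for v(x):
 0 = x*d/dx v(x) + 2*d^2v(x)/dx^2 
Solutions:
 v(x) = C1 + C2*erf(x/2)


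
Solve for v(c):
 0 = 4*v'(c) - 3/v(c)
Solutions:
 v(c) = -sqrt(C1 + 6*c)/2
 v(c) = sqrt(C1 + 6*c)/2


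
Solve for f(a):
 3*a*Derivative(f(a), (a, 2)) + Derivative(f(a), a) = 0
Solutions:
 f(a) = C1 + C2*a^(2/3)


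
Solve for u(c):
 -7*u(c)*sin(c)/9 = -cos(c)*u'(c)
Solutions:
 u(c) = C1/cos(c)^(7/9)


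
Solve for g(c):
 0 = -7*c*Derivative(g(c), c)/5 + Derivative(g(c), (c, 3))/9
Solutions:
 g(c) = C1 + Integral(C2*airyai(5^(2/3)*63^(1/3)*c/5) + C3*airybi(5^(2/3)*63^(1/3)*c/5), c)


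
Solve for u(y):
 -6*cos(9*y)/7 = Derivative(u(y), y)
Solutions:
 u(y) = C1 - 2*sin(9*y)/21


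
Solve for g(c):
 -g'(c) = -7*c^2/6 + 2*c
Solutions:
 g(c) = C1 + 7*c^3/18 - c^2


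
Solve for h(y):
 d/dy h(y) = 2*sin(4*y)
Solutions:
 h(y) = C1 - cos(4*y)/2


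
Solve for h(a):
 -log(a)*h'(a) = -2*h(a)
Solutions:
 h(a) = C1*exp(2*li(a))


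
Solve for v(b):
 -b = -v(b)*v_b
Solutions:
 v(b) = -sqrt(C1 + b^2)
 v(b) = sqrt(C1 + b^2)


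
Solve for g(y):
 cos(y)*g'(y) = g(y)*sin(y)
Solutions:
 g(y) = C1/cos(y)


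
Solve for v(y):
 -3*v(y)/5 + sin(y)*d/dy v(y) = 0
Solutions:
 v(y) = C1*(cos(y) - 1)^(3/10)/(cos(y) + 1)^(3/10)


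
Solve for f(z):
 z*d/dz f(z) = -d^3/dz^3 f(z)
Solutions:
 f(z) = C1 + Integral(C2*airyai(-z) + C3*airybi(-z), z)


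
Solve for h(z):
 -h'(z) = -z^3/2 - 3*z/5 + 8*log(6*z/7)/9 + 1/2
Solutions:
 h(z) = C1 + z^4/8 + 3*z^2/10 - 8*z*log(z)/9 - 8*z*log(6)/9 + 7*z/18 + 8*z*log(7)/9


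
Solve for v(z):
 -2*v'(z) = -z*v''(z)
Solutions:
 v(z) = C1 + C2*z^3


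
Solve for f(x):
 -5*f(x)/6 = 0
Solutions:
 f(x) = 0


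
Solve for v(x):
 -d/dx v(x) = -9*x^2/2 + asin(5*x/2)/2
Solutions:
 v(x) = C1 + 3*x^3/2 - x*asin(5*x/2)/2 - sqrt(4 - 25*x^2)/10


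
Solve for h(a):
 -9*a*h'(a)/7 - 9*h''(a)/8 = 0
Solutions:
 h(a) = C1 + C2*erf(2*sqrt(7)*a/7)


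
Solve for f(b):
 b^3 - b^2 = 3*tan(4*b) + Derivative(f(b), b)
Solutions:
 f(b) = C1 + b^4/4 - b^3/3 + 3*log(cos(4*b))/4


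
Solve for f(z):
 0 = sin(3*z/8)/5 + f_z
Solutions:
 f(z) = C1 + 8*cos(3*z/8)/15


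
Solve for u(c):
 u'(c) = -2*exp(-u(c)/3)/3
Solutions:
 u(c) = 3*log(C1 - 2*c/9)


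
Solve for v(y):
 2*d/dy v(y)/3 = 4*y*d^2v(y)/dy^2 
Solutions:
 v(y) = C1 + C2*y^(7/6)


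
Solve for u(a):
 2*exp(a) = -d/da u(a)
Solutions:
 u(a) = C1 - 2*exp(a)


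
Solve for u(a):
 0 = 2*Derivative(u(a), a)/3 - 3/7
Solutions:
 u(a) = C1 + 9*a/14


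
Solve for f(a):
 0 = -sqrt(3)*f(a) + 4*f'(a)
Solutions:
 f(a) = C1*exp(sqrt(3)*a/4)


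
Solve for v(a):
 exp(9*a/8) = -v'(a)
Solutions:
 v(a) = C1 - 8*exp(9*a/8)/9


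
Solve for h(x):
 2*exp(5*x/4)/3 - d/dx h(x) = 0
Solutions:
 h(x) = C1 + 8*exp(5*x/4)/15


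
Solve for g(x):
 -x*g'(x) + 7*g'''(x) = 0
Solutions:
 g(x) = C1 + Integral(C2*airyai(7^(2/3)*x/7) + C3*airybi(7^(2/3)*x/7), x)


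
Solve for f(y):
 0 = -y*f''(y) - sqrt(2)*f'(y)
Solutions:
 f(y) = C1 + C2*y^(1 - sqrt(2))


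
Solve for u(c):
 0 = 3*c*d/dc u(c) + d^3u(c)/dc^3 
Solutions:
 u(c) = C1 + Integral(C2*airyai(-3^(1/3)*c) + C3*airybi(-3^(1/3)*c), c)


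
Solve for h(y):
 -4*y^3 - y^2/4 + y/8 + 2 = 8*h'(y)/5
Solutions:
 h(y) = C1 - 5*y^4/8 - 5*y^3/96 + 5*y^2/128 + 5*y/4


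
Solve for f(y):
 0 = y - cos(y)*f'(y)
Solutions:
 f(y) = C1 + Integral(y/cos(y), y)


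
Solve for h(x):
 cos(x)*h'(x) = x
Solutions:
 h(x) = C1 + Integral(x/cos(x), x)


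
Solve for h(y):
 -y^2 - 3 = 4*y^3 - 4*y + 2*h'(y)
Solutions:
 h(y) = C1 - y^4/2 - y^3/6 + y^2 - 3*y/2


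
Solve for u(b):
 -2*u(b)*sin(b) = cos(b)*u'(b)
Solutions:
 u(b) = C1*cos(b)^2


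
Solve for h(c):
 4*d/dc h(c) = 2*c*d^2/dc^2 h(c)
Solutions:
 h(c) = C1 + C2*c^3


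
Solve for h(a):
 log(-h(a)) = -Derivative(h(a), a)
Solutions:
 -li(-h(a)) = C1 - a


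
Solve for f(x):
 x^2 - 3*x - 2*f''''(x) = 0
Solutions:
 f(x) = C1 + C2*x + C3*x^2 + C4*x^3 + x^6/720 - x^5/80


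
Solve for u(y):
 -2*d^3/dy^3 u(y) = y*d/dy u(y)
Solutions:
 u(y) = C1 + Integral(C2*airyai(-2^(2/3)*y/2) + C3*airybi(-2^(2/3)*y/2), y)


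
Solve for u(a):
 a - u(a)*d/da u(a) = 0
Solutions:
 u(a) = -sqrt(C1 + a^2)
 u(a) = sqrt(C1 + a^2)


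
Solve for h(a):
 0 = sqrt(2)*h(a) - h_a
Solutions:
 h(a) = C1*exp(sqrt(2)*a)


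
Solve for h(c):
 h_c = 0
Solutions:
 h(c) = C1


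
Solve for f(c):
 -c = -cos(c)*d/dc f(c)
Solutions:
 f(c) = C1 + Integral(c/cos(c), c)


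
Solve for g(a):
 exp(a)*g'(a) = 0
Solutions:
 g(a) = C1


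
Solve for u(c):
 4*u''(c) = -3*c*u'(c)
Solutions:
 u(c) = C1 + C2*erf(sqrt(6)*c/4)


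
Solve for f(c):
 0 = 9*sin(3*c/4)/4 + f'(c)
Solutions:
 f(c) = C1 + 3*cos(3*c/4)


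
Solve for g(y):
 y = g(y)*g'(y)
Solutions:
 g(y) = -sqrt(C1 + y^2)
 g(y) = sqrt(C1 + y^2)


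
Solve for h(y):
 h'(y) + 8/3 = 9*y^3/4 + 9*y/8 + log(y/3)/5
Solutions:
 h(y) = C1 + 9*y^4/16 + 9*y^2/16 + y*log(y)/5 - 43*y/15 - y*log(3)/5


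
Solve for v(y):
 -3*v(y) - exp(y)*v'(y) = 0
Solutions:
 v(y) = C1*exp(3*exp(-y))


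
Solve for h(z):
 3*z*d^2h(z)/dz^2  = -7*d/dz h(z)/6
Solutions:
 h(z) = C1 + C2*z^(11/18)


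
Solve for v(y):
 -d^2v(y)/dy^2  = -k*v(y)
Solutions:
 v(y) = C1*exp(-sqrt(k)*y) + C2*exp(sqrt(k)*y)


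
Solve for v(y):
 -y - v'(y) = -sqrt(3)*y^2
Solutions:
 v(y) = C1 + sqrt(3)*y^3/3 - y^2/2


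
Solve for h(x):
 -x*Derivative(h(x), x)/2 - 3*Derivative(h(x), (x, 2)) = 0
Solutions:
 h(x) = C1 + C2*erf(sqrt(3)*x/6)


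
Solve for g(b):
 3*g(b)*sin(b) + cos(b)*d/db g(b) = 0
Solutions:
 g(b) = C1*cos(b)^3


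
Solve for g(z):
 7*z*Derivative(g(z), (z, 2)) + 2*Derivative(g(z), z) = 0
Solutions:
 g(z) = C1 + C2*z^(5/7)


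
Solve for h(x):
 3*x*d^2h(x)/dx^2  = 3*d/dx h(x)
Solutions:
 h(x) = C1 + C2*x^2


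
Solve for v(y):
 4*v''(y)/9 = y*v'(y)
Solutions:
 v(y) = C1 + C2*erfi(3*sqrt(2)*y/4)


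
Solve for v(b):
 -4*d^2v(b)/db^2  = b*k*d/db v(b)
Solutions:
 v(b) = Piecewise((-sqrt(2)*sqrt(pi)*C1*erf(sqrt(2)*b*sqrt(k)/4)/sqrt(k) - C2, (k > 0) | (k < 0)), (-C1*b - C2, True))


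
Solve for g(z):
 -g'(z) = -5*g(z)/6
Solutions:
 g(z) = C1*exp(5*z/6)


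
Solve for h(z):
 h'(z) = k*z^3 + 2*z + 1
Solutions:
 h(z) = C1 + k*z^4/4 + z^2 + z


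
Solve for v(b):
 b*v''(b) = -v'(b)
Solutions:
 v(b) = C1 + C2*log(b)


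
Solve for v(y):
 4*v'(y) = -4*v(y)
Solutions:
 v(y) = C1*exp(-y)


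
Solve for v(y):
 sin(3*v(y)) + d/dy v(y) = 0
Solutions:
 v(y) = -acos((-C1 - exp(6*y))/(C1 - exp(6*y)))/3 + 2*pi/3
 v(y) = acos((-C1 - exp(6*y))/(C1 - exp(6*y)))/3


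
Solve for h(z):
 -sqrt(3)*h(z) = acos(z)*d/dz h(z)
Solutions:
 h(z) = C1*exp(-sqrt(3)*Integral(1/acos(z), z))


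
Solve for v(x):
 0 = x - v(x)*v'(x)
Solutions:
 v(x) = -sqrt(C1 + x^2)
 v(x) = sqrt(C1 + x^2)


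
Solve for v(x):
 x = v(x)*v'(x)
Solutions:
 v(x) = -sqrt(C1 + x^2)
 v(x) = sqrt(C1 + x^2)


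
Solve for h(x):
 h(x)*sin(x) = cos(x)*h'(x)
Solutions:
 h(x) = C1/cos(x)


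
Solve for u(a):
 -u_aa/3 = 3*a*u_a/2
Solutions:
 u(a) = C1 + C2*erf(3*a/2)


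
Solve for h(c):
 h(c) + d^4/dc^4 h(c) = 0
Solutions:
 h(c) = (C1*sin(sqrt(2)*c/2) + C2*cos(sqrt(2)*c/2))*exp(-sqrt(2)*c/2) + (C3*sin(sqrt(2)*c/2) + C4*cos(sqrt(2)*c/2))*exp(sqrt(2)*c/2)


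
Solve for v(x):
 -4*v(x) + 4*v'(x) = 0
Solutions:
 v(x) = C1*exp(x)


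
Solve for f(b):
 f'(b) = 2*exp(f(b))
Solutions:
 f(b) = log(-1/(C1 + 2*b))


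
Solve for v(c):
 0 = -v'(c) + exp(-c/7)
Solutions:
 v(c) = C1 - 7*exp(-c/7)


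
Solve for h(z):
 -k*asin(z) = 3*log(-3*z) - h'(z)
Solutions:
 h(z) = C1 + k*(z*asin(z) + sqrt(1 - z^2)) + 3*z*log(-z) - 3*z + 3*z*log(3)


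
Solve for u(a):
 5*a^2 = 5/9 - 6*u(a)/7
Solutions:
 u(a) = 35/54 - 35*a^2/6


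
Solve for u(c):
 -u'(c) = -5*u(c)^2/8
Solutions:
 u(c) = -8/(C1 + 5*c)


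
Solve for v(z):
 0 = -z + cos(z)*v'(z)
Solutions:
 v(z) = C1 + Integral(z/cos(z), z)


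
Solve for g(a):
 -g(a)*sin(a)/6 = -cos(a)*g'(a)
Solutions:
 g(a) = C1/cos(a)^(1/6)


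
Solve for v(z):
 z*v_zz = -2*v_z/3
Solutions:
 v(z) = C1 + C2*z^(1/3)


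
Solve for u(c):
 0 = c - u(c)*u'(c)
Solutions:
 u(c) = -sqrt(C1 + c^2)
 u(c) = sqrt(C1 + c^2)


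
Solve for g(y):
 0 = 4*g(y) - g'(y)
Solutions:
 g(y) = C1*exp(4*y)


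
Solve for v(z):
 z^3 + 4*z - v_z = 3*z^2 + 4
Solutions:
 v(z) = C1 + z^4/4 - z^3 + 2*z^2 - 4*z


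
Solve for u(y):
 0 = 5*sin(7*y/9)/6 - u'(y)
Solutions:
 u(y) = C1 - 15*cos(7*y/9)/14


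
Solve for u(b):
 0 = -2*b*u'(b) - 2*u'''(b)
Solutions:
 u(b) = C1 + Integral(C2*airyai(-b) + C3*airybi(-b), b)


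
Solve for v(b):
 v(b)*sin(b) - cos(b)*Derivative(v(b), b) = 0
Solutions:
 v(b) = C1/cos(b)


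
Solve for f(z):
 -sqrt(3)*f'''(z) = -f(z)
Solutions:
 f(z) = C3*exp(3^(5/6)*z/3) + (C1*sin(3^(1/3)*z/2) + C2*cos(3^(1/3)*z/2))*exp(-3^(5/6)*z/6)


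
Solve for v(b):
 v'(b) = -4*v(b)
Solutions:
 v(b) = C1*exp(-4*b)


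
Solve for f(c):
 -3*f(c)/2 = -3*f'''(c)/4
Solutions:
 f(c) = C3*exp(2^(1/3)*c) + (C1*sin(2^(1/3)*sqrt(3)*c/2) + C2*cos(2^(1/3)*sqrt(3)*c/2))*exp(-2^(1/3)*c/2)


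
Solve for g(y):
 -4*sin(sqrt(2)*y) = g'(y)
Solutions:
 g(y) = C1 + 2*sqrt(2)*cos(sqrt(2)*y)


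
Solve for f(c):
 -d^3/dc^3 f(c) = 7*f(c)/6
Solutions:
 f(c) = C3*exp(-6^(2/3)*7^(1/3)*c/6) + (C1*sin(2^(2/3)*3^(1/6)*7^(1/3)*c/4) + C2*cos(2^(2/3)*3^(1/6)*7^(1/3)*c/4))*exp(6^(2/3)*7^(1/3)*c/12)


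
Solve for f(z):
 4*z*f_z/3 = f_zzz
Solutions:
 f(z) = C1 + Integral(C2*airyai(6^(2/3)*z/3) + C3*airybi(6^(2/3)*z/3), z)


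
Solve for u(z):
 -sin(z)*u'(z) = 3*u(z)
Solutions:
 u(z) = C1*(cos(z) + 1)^(3/2)/(cos(z) - 1)^(3/2)


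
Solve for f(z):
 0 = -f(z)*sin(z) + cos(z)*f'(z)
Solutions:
 f(z) = C1/cos(z)


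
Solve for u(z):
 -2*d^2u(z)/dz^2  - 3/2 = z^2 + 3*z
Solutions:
 u(z) = C1 + C2*z - z^4/24 - z^3/4 - 3*z^2/8


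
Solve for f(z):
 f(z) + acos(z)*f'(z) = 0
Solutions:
 f(z) = C1*exp(-Integral(1/acos(z), z))


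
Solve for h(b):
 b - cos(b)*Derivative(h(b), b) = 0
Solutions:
 h(b) = C1 + Integral(b/cos(b), b)


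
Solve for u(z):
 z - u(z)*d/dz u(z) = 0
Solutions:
 u(z) = -sqrt(C1 + z^2)
 u(z) = sqrt(C1 + z^2)


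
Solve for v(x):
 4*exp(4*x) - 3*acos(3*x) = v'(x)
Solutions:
 v(x) = C1 - 3*x*acos(3*x) + sqrt(1 - 9*x^2) + exp(4*x)


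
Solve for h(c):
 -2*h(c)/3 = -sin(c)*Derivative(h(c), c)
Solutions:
 h(c) = C1*(cos(c) - 1)^(1/3)/(cos(c) + 1)^(1/3)
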